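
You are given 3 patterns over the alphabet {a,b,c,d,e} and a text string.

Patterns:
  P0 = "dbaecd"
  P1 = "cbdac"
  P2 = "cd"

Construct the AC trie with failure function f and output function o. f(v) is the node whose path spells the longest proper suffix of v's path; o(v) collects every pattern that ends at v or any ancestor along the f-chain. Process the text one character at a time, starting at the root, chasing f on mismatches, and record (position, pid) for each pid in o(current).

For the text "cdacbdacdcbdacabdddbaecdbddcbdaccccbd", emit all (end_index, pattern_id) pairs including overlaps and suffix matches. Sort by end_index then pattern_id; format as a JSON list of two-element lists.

Construct AC machine:
Trie nodes:
  0='ε' goto c→7 d→1
  1='d' goto b→2
  2='db' goto a→3
  3='dba' goto e→4
  4='dbae' goto c→5
  5='dbaec' goto d→6
  6='dbaecd' goto ·  ←P0
  7='c' goto b→8 d→12
  8='cb' goto d→9
  9='cbd' goto a→10
  10='cbda' goto c→11
  11='cbdac' goto ·  ←P1
  12='cd' goto ·  ←P2

Failure links (BFS by depth):
  n1('d'): parent n0 fail=0; on 'd' 0 → fail=0;  out ∅∪∅=∅
  n7('c'): parent n0 fail=0; on 'c' 0 → fail=0;  out ∅∪∅=∅
  n2('db'): parent n1 fail=0; on 'b' 0 → fail=0;  out ∅∪∅=∅
  n8('cb'): parent n7 fail=0; on 'b' 0 → fail=0;  out ∅∪∅=∅
  n12('cd'): parent n7 fail=0; on 'd' 0 → fail=1;  out {2}∪∅={2}
  n3('dba'): parent n2 fail=0; on 'a' 0 → fail=0;  out ∅∪∅=∅
  n9('cbd'): parent n8 fail=0; on 'd' 0 → fail=1;  out ∅∪∅=∅
  n4('dbae'): parent n3 fail=0; on 'e' 0 → fail=0;  out ∅∪∅=∅
  n10('cbda'): parent n9 fail=1; on 'a' 1→0 → fail=0;  out ∅∪∅=∅
  n5('dbaec'): parent n4 fail=0; on 'c' 0 → fail=7;  out ∅∪∅=∅
  n11('cbdac'): parent n10 fail=0; on 'c' 0 → fail=7;  out {1}∪∅={1}
  n6('dbaecd'): parent n5 fail=7; on 'd' 7 → fail=12;  out {0}∪{2}={0,2}

Run:
[0] read 'c'  n0⇒n7
[1] read 'd'  n7⇒n12  → match P2@[0:1]
[2] read 'a'  n12⇒n0 ·f
[3] read 'c'  n0⇒n7
[4] read 'b'  n7⇒n8
[5] read 'd'  n8⇒n9
[6] read 'a'  n9⇒n10
[7] read 'c'  n10⇒n11  → match P1@[3:7]
[8] read 'd'  n11⇒n12 ·f  → match P2@[7:8]
[9] read 'c'  n12⇒n7 ·f
[10] read 'b'  n7⇒n8
[11] read 'd'  n8⇒n9
[12] read 'a'  n9⇒n10
[13] read 'c'  n10⇒n11  → match P1@[9:13]
[14] read 'a'  n11⇒n0 ·f
[15] read 'b'  n0⇒n0
[16] read 'd'  n0⇒n1
[17] read 'd'  n1⇒n1 ·f
[18] read 'd'  n1⇒n1 ·f
[19] read 'b'  n1⇒n2
[20] read 'a'  n2⇒n3
[21] read 'e'  n3⇒n4
[22] read 'c'  n4⇒n5
[23] read 'd'  n5⇒n6  → match P0@[18:23],P2@[22:23]
[24] read 'b'  n6⇒n2 ·f
[25] read 'd'  n2⇒n1 ·f
[26] read 'd'  n1⇒n1 ·f
[27] read 'c'  n1⇒n7 ·f
[28] read 'b'  n7⇒n8
[29] read 'd'  n8⇒n9
[30] read 'a'  n9⇒n10
[31] read 'c'  n10⇒n11  → match P1@[27:31]
[32] read 'c'  n11⇒n7 ·f
[33] read 'c'  n7⇒n7 ·f
[34] read 'c'  n7⇒n7 ·f
[35] read 'b'  n7⇒n8
[36] read 'd'  n8⇒n9

All matches (sorted): [[1,2],[7,1],[8,2],[13,1],[23,0],[23,2],[31,1]]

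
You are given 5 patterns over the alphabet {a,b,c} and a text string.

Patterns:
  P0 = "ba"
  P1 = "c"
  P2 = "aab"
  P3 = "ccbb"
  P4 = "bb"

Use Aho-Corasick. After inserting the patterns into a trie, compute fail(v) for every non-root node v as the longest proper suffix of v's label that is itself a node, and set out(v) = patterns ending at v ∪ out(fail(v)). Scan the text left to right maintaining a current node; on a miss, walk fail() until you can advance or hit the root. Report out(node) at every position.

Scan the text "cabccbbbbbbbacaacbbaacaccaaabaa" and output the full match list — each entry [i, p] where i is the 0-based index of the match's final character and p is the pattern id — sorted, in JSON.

Build automaton:
Trie (insert patterns):
  n0 'ε': a→4 b→1 c→3
  n1 'b': a→2 b→10
  n2 'ba': ·  [P0 ends]
  n3 'c': c→7  [P1 ends]
  n4 'a': a→5
  n5 'aa': b→6
  n6 'aab': ·  [P2 ends]
  n7 'cc': b→8
  n8 'ccb': b→9
  n9 'ccbb': ·  [P3 ends]
  n10 'bb': ·  [P4 ends]

BFS fail/out derivation:
  n1('b'): parent n0 fail=0; on 'b' 0 → fail=0;  out ∅∪∅=∅
  n3('c'): parent n0 fail=0; on 'c' 0 → fail=0;  out {1}∪∅={1}
  n4('a'): parent n0 fail=0; on 'a' 0 → fail=0;  out ∅∪∅=∅
  n2('ba'): parent n1 fail=0; on 'a' 0 → fail=4;  out {0}∪∅={0}
  n5('aa'): parent n4 fail=0; on 'a' 0 → fail=4;  out ∅∪∅=∅
  n7('cc'): parent n3 fail=0; on 'c' 0 → fail=3;  out ∅∪{1}={1}
  n10('bb'): parent n1 fail=0; on 'b' 0 → fail=1;  out {4}∪∅={4}
  n6('aab'): parent n5 fail=4; on 'b' 4→0 → fail=1;  out {2}∪∅={2}
  n8('ccb'): parent n7 fail=3; on 'b' 3→0 → fail=1;  out ∅∪∅=∅
  n9('ccbb'): parent n8 fail=1; on 'b' 1 → fail=10;  out {3}∪{4}={3,4}

Text stream:
i=0 'c': node 0→3  ** P1@[0:0]
i=1 'a': node 3→4 (fail-walked)
i=2 'b': node 4→1 (fail-walked)
i=3 'c': node 1→3 (fail-walked)  ** P1@[3:3]
i=4 'c': node 3→7  ** P1@[4:4]
i=5 'b': node 7→8
i=6 'b': node 8→9  ** P3@[3:6],P4@[5:6]
i=7 'b': node 9→10 (fail-walked)  ** P4@[6:7]
i=8 'b': node 10→10 (fail-walked)  ** P4@[7:8]
i=9 'b': node 10→10 (fail-walked)  ** P4@[8:9]
i=10 'b': node 10→10 (fail-walked)  ** P4@[9:10]
i=11 'b': node 10→10 (fail-walked)  ** P4@[10:11]
i=12 'a': node 10→2 (fail-walked)  ** P0@[11:12]
i=13 'c': node 2→3 (fail-walked)  ** P1@[13:13]
i=14 'a': node 3→4 (fail-walked)
i=15 'a': node 4→5
i=16 'c': node 5→3 (fail-walked)  ** P1@[16:16]
i=17 'b': node 3→1 (fail-walked)
i=18 'b': node 1→10  ** P4@[17:18]
i=19 'a': node 10→2 (fail-walked)  ** P0@[18:19]
i=20 'a': node 2→5 (fail-walked)
i=21 'c': node 5→3 (fail-walked)  ** P1@[21:21]
i=22 'a': node 3→4 (fail-walked)
i=23 'c': node 4→3 (fail-walked)  ** P1@[23:23]
i=24 'c': node 3→7  ** P1@[24:24]
i=25 'a': node 7→4 (fail-walked)
i=26 'a': node 4→5
i=27 'a': node 5→5 (fail-walked)
i=28 'b': node 5→6  ** P2@[26:28]
i=29 'a': node 6→2 (fail-walked)  ** P0@[28:29]
i=30 'a': node 2→5 (fail-walked)

Result: [[0,1],[3,1],[4,1],[6,3],[6,4],[7,4],[8,4],[9,4],[10,4],[11,4],[12,0],[13,1],[16,1],[18,4],[19,0],[21,1],[23,1],[24,1],[28,2],[29,0]]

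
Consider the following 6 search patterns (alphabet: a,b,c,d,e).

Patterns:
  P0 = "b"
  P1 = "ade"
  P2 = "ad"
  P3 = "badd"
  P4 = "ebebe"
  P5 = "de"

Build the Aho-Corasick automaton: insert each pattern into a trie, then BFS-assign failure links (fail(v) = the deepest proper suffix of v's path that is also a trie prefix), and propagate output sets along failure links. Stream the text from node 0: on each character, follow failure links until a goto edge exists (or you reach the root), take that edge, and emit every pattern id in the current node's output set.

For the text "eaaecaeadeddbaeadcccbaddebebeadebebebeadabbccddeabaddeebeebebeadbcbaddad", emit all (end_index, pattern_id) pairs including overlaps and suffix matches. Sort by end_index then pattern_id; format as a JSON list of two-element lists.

Build automaton:
Trie (insert patterns):
  n0 'ε': a→2 b→1 d→13 e→8
  n1 'b': a→5  ←P0
  n2 'a': d→3
  n3 'ad': e→4  ←P2
  n4 'ade': ·  ←P1
  n5 'ba': d→6
  n6 'bad': d→7
  n7 'badd': ·  ←P3
  n8 'e': b→9
  n9 'eb': e→10
  n10 'ebe': b→11
  n11 'ebeb': e→12
  n12 'ebebe': ·  ←P4
  n13 'd': e→14
  n14 'de': ·  ←P5

Failure links (BFS by depth):
  n1('b'): parent n0 fail=0; on 'b' 0 → fail=0;  out {0}∪∅={0}
  n2('a'): parent n0 fail=0; on 'a' 0 → fail=0;  out ∅∪∅=∅
  n8('e'): parent n0 fail=0; on 'e' 0 → fail=0;  out ∅∪∅=∅
  n13('d'): parent n0 fail=0; on 'd' 0 → fail=0;  out ∅∪∅=∅
  n3('ad'): parent n2 fail=0; on 'd' 0 → fail=13;  out {2}∪∅={2}
  n5('ba'): parent n1 fail=0; on 'a' 0 → fail=2;  out ∅∪∅=∅
  n9('eb'): parent n8 fail=0; on 'b' 0 → fail=1;  out ∅∪{0}={0}
  n14('de'): parent n13 fail=0; on 'e' 0 → fail=8;  out {5}∪∅={5}
  n4('ade'): parent n3 fail=13; on 'e' 13 → fail=14;  out {1}∪{5}={1,5}
  n6('bad'): parent n5 fail=2; on 'd' 2 → fail=3;  out ∅∪{2}={2}
  n10('ebe'): parent n9 fail=1; on 'e' 1→0 → fail=8;  out ∅∪∅=∅
  n7('badd'): parent n6 fail=3; on 'd' 3→13→0 → fail=13;  out {3}∪∅={3}
  n11('ebeb'): parent n10 fail=8; on 'b' 8 → fail=9;  out ∅∪{0}={0}
  n12('ebebe'): parent n11 fail=9; on 'e' 9 → fail=10;  out {4}∪∅={4}

Text stream:
pos 0 'e': at 8
pos 1 'a': at 2 (fail-walked)
pos 2 'a': at 2 (fail-walked)
pos 3 'e': at 8 (fail-walked)
pos 4 'c': at 0 (fail-walked)
pos 5 'a': at 2
pos 6 'e': at 8 (fail-walked)
pos 7 'a': at 2 (fail-walked)
pos 8 'd': at 3  ** P2@[7:8]
pos 9 'e': at 4  ** P1@[7:9],P5@[8:9]
pos 10 'd': at 13 (fail-walked)
pos 11 'd': at 13 (fail-walked)
pos 12 'b': at 1 (fail-walked)  ** P0@[12:12]
pos 13 'a': at 5
pos 14 'e': at 8 (fail-walked)
pos 15 'a': at 2 (fail-walked)
pos 16 'd': at 3  ** P2@[15:16]
pos 17 'c': at 0 (fail-walked)
pos 18 'c': at 0
pos 19 'c': at 0
pos 20 'b': at 1  ** P0@[20:20]
pos 21 'a': at 5
pos 22 'd': at 6  ** P2@[21:22]
pos 23 'd': at 7  ** P3@[20:23]
pos 24 'e': at 14 (fail-walked)  ** P5@[23:24]
pos 25 'b': at 9 (fail-walked)  ** P0@[25:25]
pos 26 'e': at 10
pos 27 'b': at 11  ** P0@[27:27]
pos 28 'e': at 12  ** P4@[24:28]
pos 29 'a': at 2 (fail-walked)
pos 30 'd': at 3  ** P2@[29:30]
pos 31 'e': at 4  ** P1@[29:31],P5@[30:31]
pos 32 'b': at 9 (fail-walked)  ** P0@[32:32]
pos 33 'e': at 10
pos 34 'b': at 11  ** P0@[34:34]
pos 35 'e': at 12  ** P4@[31:35]
pos 36 'b': at 11 (fail-walked)  ** P0@[36:36]
pos 37 'e': at 12  ** P4@[33:37]
pos 38 'a': at 2 (fail-walked)
pos 39 'd': at 3  ** P2@[38:39]
pos 40 'a': at 2 (fail-walked)
pos 41 'b': at 1 (fail-walked)  ** P0@[41:41]
pos 42 'b': at 1 (fail-walked)  ** P0@[42:42]
pos 43 'c': at 0 (fail-walked)
pos 44 'c': at 0
pos 45 'd': at 13
pos 46 'd': at 13 (fail-walked)
pos 47 'e': at 14  ** P5@[46:47]
pos 48 'a': at 2 (fail-walked)
pos 49 'b': at 1 (fail-walked)  ** P0@[49:49]
pos 50 'a': at 5
pos 51 'd': at 6  ** P2@[50:51]
pos 52 'd': at 7  ** P3@[49:52]
pos 53 'e': at 14 (fail-walked)  ** P5@[52:53]
pos 54 'e': at 8 (fail-walked)
pos 55 'b': at 9  ** P0@[55:55]
pos 56 'e': at 10
pos 57 'e': at 8 (fail-walked)
pos 58 'b': at 9  ** P0@[58:58]
pos 59 'e': at 10
pos 60 'b': at 11  ** P0@[60:60]
pos 61 'e': at 12  ** P4@[57:61]
pos 62 'a': at 2 (fail-walked)
pos 63 'd': at 3  ** P2@[62:63]
pos 64 'b': at 1 (fail-walked)  ** P0@[64:64]
pos 65 'c': at 0 (fail-walked)
pos 66 'b': at 1  ** P0@[66:66]
pos 67 'a': at 5
pos 68 'd': at 6  ** P2@[67:68]
pos 69 'd': at 7  ** P3@[66:69]
pos 70 'a': at 2 (fail-walked)
pos 71 'd': at 3  ** P2@[70:71]

Result: [[8,2],[9,1],[9,5],[12,0],[16,2],[20,0],[22,2],[23,3],[24,5],[25,0],[27,0],[28,4],[30,2],[31,1],[31,5],[32,0],[34,0],[35,4],[36,0],[37,4],[39,2],[41,0],[42,0],[47,5],[49,0],[51,2],[52,3],[53,5],[55,0],[58,0],[60,0],[61,4],[63,2],[64,0],[66,0],[68,2],[69,3],[71,2]]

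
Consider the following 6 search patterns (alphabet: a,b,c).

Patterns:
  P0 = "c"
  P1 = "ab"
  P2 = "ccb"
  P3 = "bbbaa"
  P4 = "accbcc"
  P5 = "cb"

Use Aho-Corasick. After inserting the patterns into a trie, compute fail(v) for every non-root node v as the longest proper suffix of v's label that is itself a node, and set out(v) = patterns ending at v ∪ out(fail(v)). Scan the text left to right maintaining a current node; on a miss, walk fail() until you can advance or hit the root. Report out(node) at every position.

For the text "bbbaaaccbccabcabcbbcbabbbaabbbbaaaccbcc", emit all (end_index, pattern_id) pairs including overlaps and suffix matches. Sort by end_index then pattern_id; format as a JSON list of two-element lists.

Construct AC machine:
Trie nodes:
  0='ε' goto a→2 b→6 c→1
  1='c' goto b→16 c→4  ←P0
  2='a' goto b→3 c→11
  3='ab' goto ·  ←P1
  4='cc' goto b→5
  5='ccb' goto ·  ←P2
  6='b' goto b→7
  7='bb' goto b→8
  8='bbb' goto a→9
  9='bbba' goto a→10
  10='bbbaa' goto ·  ←P3
  11='ac' goto c→12
  12='acc' goto b→13
  13='accb' goto c→14
  14='accbc' goto c→15
  15='accbcc' goto ·  ←P4
  16='cb' goto ·  ←P5

BFS fail/out derivation:
  fail(1) 'c': from fail(0)=0 chase 'c': 0 ⇒ 0;  out={0}∪out(0)={0}
  fail(2) 'a': from fail(0)=0 chase 'a': 0 ⇒ 0;  out=∅∪out(0)=∅
  fail(6) 'b': from fail(0)=0 chase 'b': 0 ⇒ 0;  out=∅∪out(0)=∅
  fail(3) 'ab': from fail(2)=0 chase 'b': 0 ⇒ 6;  out={1}∪out(6)={1}
  fail(4) 'cc': from fail(1)=0 chase 'c': 0 ⇒ 1;  out=∅∪out(1)={0}
  fail(7) 'bb': from fail(6)=0 chase 'b': 0 ⇒ 6;  out=∅∪out(6)=∅
  fail(11) 'ac': from fail(2)=0 chase 'c': 0 ⇒ 1;  out=∅∪out(1)={0}
  fail(16) 'cb': from fail(1)=0 chase 'b': 0 ⇒ 6;  out={5}∪out(6)={5}
  fail(5) 'ccb': from fail(4)=1 chase 'b': 1 ⇒ 16;  out={2}∪out(16)={2,5}
  fail(8) 'bbb': from fail(7)=6 chase 'b': 6 ⇒ 7;  out=∅∪out(7)=∅
  fail(12) 'acc': from fail(11)=1 chase 'c': 1 ⇒ 4;  out=∅∪out(4)={0}
  fail(9) 'bbba': from fail(8)=7 chase 'a': 7→6→0 ⇒ 2;  out=∅∪out(2)=∅
  fail(13) 'accb': from fail(12)=4 chase 'b': 4 ⇒ 5;  out=∅∪out(5)={2,5}
  fail(10) 'bbbaa': from fail(9)=2 chase 'a': 2→0 ⇒ 2;  out={3}∪out(2)={3}
  fail(14) 'accbc': from fail(13)=5 chase 'c': 5→16→6→0 ⇒ 1;  out=∅∪out(1)={0}
  fail(15) 'accbcc': from fail(14)=1 chase 'c': 1 ⇒ 4;  out={4}∪out(4)={0,4}

Text stream:
pos 0 'b': at 6
pos 1 'b': at 7
pos 2 'b': at 8
pos 3 'a': at 9
pos 4 'a': at 10  → match P3@[0:4]
pos 5 'a': at 2 (fail-walked)
pos 6 'c': at 11  → match P0@[6:6]
pos 7 'c': at 12  → match P0@[7:7]
pos 8 'b': at 13  → match P2@[6:8],P5@[7:8]
pos 9 'c': at 14  → match P0@[9:9]
pos 10 'c': at 15  → match P0@[10:10],P4@[5:10]
pos 11 'a': at 2 (fail-walked)
pos 12 'b': at 3  → match P1@[11:12]
pos 13 'c': at 1 (fail-walked)  → match P0@[13:13]
pos 14 'a': at 2 (fail-walked)
pos 15 'b': at 3  → match P1@[14:15]
pos 16 'c': at 1 (fail-walked)  → match P0@[16:16]
pos 17 'b': at 16  → match P5@[16:17]
pos 18 'b': at 7 (fail-walked)
pos 19 'c': at 1 (fail-walked)  → match P0@[19:19]
pos 20 'b': at 16  → match P5@[19:20]
pos 21 'a': at 2 (fail-walked)
pos 22 'b': at 3  → match P1@[21:22]
pos 23 'b': at 7 (fail-walked)
pos 24 'b': at 8
pos 25 'a': at 9
pos 26 'a': at 10  → match P3@[22:26]
pos 27 'b': at 3 (fail-walked)  → match P1@[26:27]
pos 28 'b': at 7 (fail-walked)
pos 29 'b': at 8
pos 30 'b': at 8 (fail-walked)
pos 31 'a': at 9
pos 32 'a': at 10  → match P3@[28:32]
pos 33 'a': at 2 (fail-walked)
pos 34 'c': at 11  → match P0@[34:34]
pos 35 'c': at 12  → match P0@[35:35]
pos 36 'b': at 13  → match P2@[34:36],P5@[35:36]
pos 37 'c': at 14  → match P0@[37:37]
pos 38 'c': at 15  → match P0@[38:38],P4@[33:38]

Result: [[4,3],[6,0],[7,0],[8,2],[8,5],[9,0],[10,0],[10,4],[12,1],[13,0],[15,1],[16,0],[17,5],[19,0],[20,5],[22,1],[26,3],[27,1],[32,3],[34,0],[35,0],[36,2],[36,5],[37,0],[38,0],[38,4]]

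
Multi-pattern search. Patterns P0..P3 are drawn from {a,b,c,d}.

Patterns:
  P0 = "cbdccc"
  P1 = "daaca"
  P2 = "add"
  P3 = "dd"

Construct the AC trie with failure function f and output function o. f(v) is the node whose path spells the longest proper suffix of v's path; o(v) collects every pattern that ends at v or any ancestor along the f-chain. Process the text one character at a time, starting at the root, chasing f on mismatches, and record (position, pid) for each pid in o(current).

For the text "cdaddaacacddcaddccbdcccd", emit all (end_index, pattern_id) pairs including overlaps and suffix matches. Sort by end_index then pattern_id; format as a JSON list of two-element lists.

Build:
Trie nodes:
  0='ε' goto a→12 c→1 d→7
  1='c' goto b→2
  2='cb' goto d→3
  3='cbd' goto c→4
  4='cbdc' goto c→5
  5='cbdcc' goto c→6
  6='cbdccc' goto ·  ←P0
  7='d' goto a→8 d→15
  8='da' goto a→9
  9='daa' goto c→10
  10='daac' goto a→11
  11='daaca' goto ·  ←P1
  12='a' goto d→13
  13='ad' goto d→14
  14='add' goto ·  ←P2
  15='dd' goto ·  ←P3

BFS fail/out derivation:
  n1('c'): parent n0 fail=0; on 'c' 0 → fail=0;  out ∅∪∅=∅
  n7('d'): parent n0 fail=0; on 'd' 0 → fail=0;  out ∅∪∅=∅
  n12('a'): parent n0 fail=0; on 'a' 0 → fail=0;  out ∅∪∅=∅
  n2('cb'): parent n1 fail=0; on 'b' 0 → fail=0;  out ∅∪∅=∅
  n8('da'): parent n7 fail=0; on 'a' 0 → fail=12;  out ∅∪∅=∅
  n13('ad'): parent n12 fail=0; on 'd' 0 → fail=7;  out ∅∪∅=∅
  n15('dd'): parent n7 fail=0; on 'd' 0 → fail=7;  out {3}∪∅={3}
  n3('cbd'): parent n2 fail=0; on 'd' 0 → fail=7;  out ∅∪∅=∅
  n9('daa'): parent n8 fail=12; on 'a' 12→0 → fail=12;  out ∅∪∅=∅
  n14('add'): parent n13 fail=7; on 'd' 7 → fail=15;  out {2}∪{3}={2,3}
  n4('cbdc'): parent n3 fail=7; on 'c' 7→0 → fail=1;  out ∅∪∅=∅
  n10('daac'): parent n9 fail=12; on 'c' 12→0 → fail=1;  out ∅∪∅=∅
  n5('cbdcc'): parent n4 fail=1; on 'c' 1→0 → fail=1;  out ∅∪∅=∅
  n11('daaca'): parent n10 fail=1; on 'a' 1→0 → fail=12;  out {1}∪∅={1}
  n6('cbdccc'): parent n5 fail=1; on 'c' 1→0 → fail=1;  out {0}∪∅={0}

Text stream:
i=0 'c': node 0→1
i=1 'd': node 1→7 (via fail)
i=2 'a': node 7→8
i=3 'd': node 8→13 (via fail)
i=4 'd': node 13→14  emit P2@[2:4],P3@[3:4]
i=5 'a': node 14→8 (via fail)
i=6 'a': node 8→9
i=7 'c': node 9→10
i=8 'a': node 10→11  emit P1@[4:8]
i=9 'c': node 11→1 (via fail)
i=10 'd': node 1→7 (via fail)
i=11 'd': node 7→15  emit P3@[10:11]
i=12 'c': node 15→1 (via fail)
i=13 'a': node 1→12 (via fail)
i=14 'd': node 12→13
i=15 'd': node 13→14  emit P2@[13:15],P3@[14:15]
i=16 'c': node 14→1 (via fail)
i=17 'c': node 1→1 (via fail)
i=18 'b': node 1→2
i=19 'd': node 2→3
i=20 'c': node 3→4
i=21 'c': node 4→5
i=22 'c': node 5→6  emit P0@[17:22]
i=23 'd': node 6→7 (via fail)

Result: [[4,2],[4,3],[8,1],[11,3],[15,2],[15,3],[22,0]]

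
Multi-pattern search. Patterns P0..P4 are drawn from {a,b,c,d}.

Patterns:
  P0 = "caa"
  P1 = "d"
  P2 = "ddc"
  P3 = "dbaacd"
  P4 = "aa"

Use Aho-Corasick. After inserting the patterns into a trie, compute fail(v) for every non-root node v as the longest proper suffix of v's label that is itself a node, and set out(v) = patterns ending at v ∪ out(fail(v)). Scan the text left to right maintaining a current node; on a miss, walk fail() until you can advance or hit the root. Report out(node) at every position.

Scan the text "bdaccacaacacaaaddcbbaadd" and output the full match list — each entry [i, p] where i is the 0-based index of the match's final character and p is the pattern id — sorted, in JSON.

Build automaton:
Trie (insert patterns):
  0='ε' goto a→12 c→1 d→4
  1='c' goto a→2
  2='ca' goto a→3
  3='caa' goto ·  [P0 ends]
  4='d' goto b→7 d→5  [P1 ends]
  5='dd' goto c→6
  6='ddc' goto ·  [P2 ends]
  7='db' goto a→8
  8='dba' goto a→9
  9='dbaa' goto c→10
  10='dbaac' goto d→11
  11='dbaacd' goto ·  [P3 ends]
  12='a' goto a→13
  13='aa' goto ·  [P4 ends]

Failure links (BFS by depth):
  fail(1) 'c': from fail(0)=0 chase 'c': 0 ⇒ 0;  out=∅∪out(0)=∅
  fail(4) 'd': from fail(0)=0 chase 'd': 0 ⇒ 0;  out={1}∪out(0)={1}
  fail(12) 'a': from fail(0)=0 chase 'a': 0 ⇒ 0;  out=∅∪out(0)=∅
  fail(2) 'ca': from fail(1)=0 chase 'a': 0 ⇒ 12;  out=∅∪out(12)=∅
  fail(5) 'dd': from fail(4)=0 chase 'd': 0 ⇒ 4;  out=∅∪out(4)={1}
  fail(7) 'db': from fail(4)=0 chase 'b': 0 ⇒ 0;  out=∅∪out(0)=∅
  fail(13) 'aa': from fail(12)=0 chase 'a': 0 ⇒ 12;  out={4}∪out(12)={4}
  fail(3) 'caa': from fail(2)=12 chase 'a': 12 ⇒ 13;  out={0}∪out(13)={0,4}
  fail(6) 'ddc': from fail(5)=4 chase 'c': 4→0 ⇒ 1;  out={2}∪out(1)={2}
  fail(8) 'dba': from fail(7)=0 chase 'a': 0 ⇒ 12;  out=∅∪out(12)=∅
  fail(9) 'dbaa': from fail(8)=12 chase 'a': 12 ⇒ 13;  out=∅∪out(13)={4}
  fail(10) 'dbaac': from fail(9)=13 chase 'c': 13→12→0 ⇒ 1;  out=∅∪out(1)=∅
  fail(11) 'dbaacd': from fail(10)=1 chase 'd': 1→0 ⇒ 4;  out={3}∪out(4)={1,3}

Run:
pos 0 'b': at 0
pos 1 'd': at 4  → match P1@[1:1]
pos 2 'a': at 12 ·f
pos 3 'c': at 1 ·f
pos 4 'c': at 1 ·f
pos 5 'a': at 2
pos 6 'c': at 1 ·f
pos 7 'a': at 2
pos 8 'a': at 3  → match P0@[6:8],P4@[7:8]
pos 9 'c': at 1 ·f
pos 10 'a': at 2
pos 11 'c': at 1 ·f
pos 12 'a': at 2
pos 13 'a': at 3  → match P0@[11:13],P4@[12:13]
pos 14 'a': at 13 ·f  → match P4@[13:14]
pos 15 'd': at 4 ·f  → match P1@[15:15]
pos 16 'd': at 5  → match P1@[16:16]
pos 17 'c': at 6  → match P2@[15:17]
pos 18 'b': at 0 ·f
pos 19 'b': at 0
pos 20 'a': at 12
pos 21 'a': at 13  → match P4@[20:21]
pos 22 'd': at 4 ·f  → match P1@[22:22]
pos 23 'd': at 5  → match P1@[23:23]

All matches (sorted): [[1,1],[8,0],[8,4],[13,0],[13,4],[14,4],[15,1],[16,1],[17,2],[21,4],[22,1],[23,1]]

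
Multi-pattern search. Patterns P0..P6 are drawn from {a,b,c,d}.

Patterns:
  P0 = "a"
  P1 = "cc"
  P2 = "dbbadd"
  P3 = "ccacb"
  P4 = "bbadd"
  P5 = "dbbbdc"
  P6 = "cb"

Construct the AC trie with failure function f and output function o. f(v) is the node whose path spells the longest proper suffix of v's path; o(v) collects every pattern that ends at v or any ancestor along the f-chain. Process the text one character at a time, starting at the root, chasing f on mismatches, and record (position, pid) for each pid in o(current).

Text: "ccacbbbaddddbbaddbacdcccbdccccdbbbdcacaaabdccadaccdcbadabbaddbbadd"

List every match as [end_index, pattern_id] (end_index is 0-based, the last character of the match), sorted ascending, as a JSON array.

Construct AC machine:
Trie (insert patterns):
  0='ε' goto a→1 b→13 c→2 d→4
  1='a' goto ·  [P0 ends]
  2='c' goto b→21 c→3
  3='cc' goto a→10  [P1 ends]
  4='d' goto b→5
  5='db' goto b→6
  6='dbb' goto a→7 b→18
  7='dbba' goto d→8
  8='dbbad' goto d→9
  9='dbbadd' goto ·  [P2 ends]
  10='cca' goto c→11
  11='ccac' goto b→12
  12='ccacb' goto ·  [P3 ends]
  13='b' goto b→14
  14='bb' goto a→15
  15='bba' goto d→16
  16='bbad' goto d→17
  17='bbadd' goto ·  [P4 ends]
  18='dbbb' goto d→19
  19='dbbbd' goto c→20
  20='dbbbdc' goto ·  [P5 ends]
  21='cb' goto ·  [P6 ends]

BFS fail/out derivation:
  n1('a'): parent n0 fail=0; on 'a' 0 → fail=0;  out {0}∪∅={0}
  n2('c'): parent n0 fail=0; on 'c' 0 → fail=0;  out ∅∪∅=∅
  n4('d'): parent n0 fail=0; on 'd' 0 → fail=0;  out ∅∪∅=∅
  n13('b'): parent n0 fail=0; on 'b' 0 → fail=0;  out ∅∪∅=∅
  n3('cc'): parent n2 fail=0; on 'c' 0 → fail=2;  out {1}∪∅={1}
  n5('db'): parent n4 fail=0; on 'b' 0 → fail=13;  out ∅∪∅=∅
  n14('bb'): parent n13 fail=0; on 'b' 0 → fail=13;  out ∅∪∅=∅
  n21('cb'): parent n2 fail=0; on 'b' 0 → fail=13;  out {6}∪∅={6}
  n6('dbb'): parent n5 fail=13; on 'b' 13 → fail=14;  out ∅∪∅=∅
  n10('cca'): parent n3 fail=2; on 'a' 2→0 → fail=1;  out ∅∪{0}={0}
  n15('bba'): parent n14 fail=13; on 'a' 13→0 → fail=1;  out ∅∪{0}={0}
  n7('dbba'): parent n6 fail=14; on 'a' 14 → fail=15;  out ∅∪{0}={0}
  n11('ccac'): parent n10 fail=1; on 'c' 1→0 → fail=2;  out ∅∪∅=∅
  n16('bbad'): parent n15 fail=1; on 'd' 1→0 → fail=4;  out ∅∪∅=∅
  n18('dbbb'): parent n6 fail=14; on 'b' 14→13 → fail=14;  out ∅∪∅=∅
  n8('dbbad'): parent n7 fail=15; on 'd' 15 → fail=16;  out ∅∪∅=∅
  n12('ccacb'): parent n11 fail=2; on 'b' 2 → fail=21;  out {3}∪{6}={3,6}
  n17('bbadd'): parent n16 fail=4; on 'd' 4→0 → fail=4;  out {4}∪∅={4}
  n19('dbbbd'): parent n18 fail=14; on 'd' 14→13→0 → fail=4;  out ∅∪∅=∅
  n9('dbbadd'): parent n8 fail=16; on 'd' 16 → fail=17;  out {2}∪{4}={2,4}
  n20('dbbbdc'): parent n19 fail=4; on 'c' 4→0 → fail=2;  out {5}∪∅={5}

Scan:
i=0 'c': node 0→2
i=1 'c': node 2→3  ** P1@[0:1]
i=2 'a': node 3→10  ** P0@[2:2]
i=3 'c': node 10→11
i=4 'b': node 11→12  ** P3@[0:4],P6@[3:4]
i=5 'b': node 12→14 (fail-walked)
i=6 'b': node 14→14 (fail-walked)
i=7 'a': node 14→15  ** P0@[7:7]
i=8 'd': node 15→16
i=9 'd': node 16→17  ** P4@[5:9]
i=10 'd': node 17→4 (fail-walked)
i=11 'd': node 4→4 (fail-walked)
i=12 'b': node 4→5
i=13 'b': node 5→6
i=14 'a': node 6→7  ** P0@[14:14]
i=15 'd': node 7→8
i=16 'd': node 8→9  ** P2@[11:16],P4@[12:16]
i=17 'b': node 9→5 (fail-walked)
i=18 'a': node 5→1 (fail-walked)  ** P0@[18:18]
i=19 'c': node 1→2 (fail-walked)
i=20 'd': node 2→4 (fail-walked)
i=21 'c': node 4→2 (fail-walked)
i=22 'c': node 2→3  ** P1@[21:22]
i=23 'c': node 3→3 (fail-walked)  ** P1@[22:23]
i=24 'b': node 3→21 (fail-walked)  ** P6@[23:24]
i=25 'd': node 21→4 (fail-walked)
i=26 'c': node 4→2 (fail-walked)
i=27 'c': node 2→3  ** P1@[26:27]
i=28 'c': node 3→3 (fail-walked)  ** P1@[27:28]
i=29 'c': node 3→3 (fail-walked)  ** P1@[28:29]
i=30 'd': node 3→4 (fail-walked)
i=31 'b': node 4→5
i=32 'b': node 5→6
i=33 'b': node 6→18
i=34 'd': node 18→19
i=35 'c': node 19→20  ** P5@[30:35]
i=36 'a': node 20→1 (fail-walked)  ** P0@[36:36]
i=37 'c': node 1→2 (fail-walked)
i=38 'a': node 2→1 (fail-walked)  ** P0@[38:38]
i=39 'a': node 1→1 (fail-walked)  ** P0@[39:39]
i=40 'a': node 1→1 (fail-walked)  ** P0@[40:40]
i=41 'b': node 1→13 (fail-walked)
i=42 'd': node 13→4 (fail-walked)
i=43 'c': node 4→2 (fail-walked)
i=44 'c': node 2→3  ** P1@[43:44]
i=45 'a': node 3→10  ** P0@[45:45]
i=46 'd': node 10→4 (fail-walked)
i=47 'a': node 4→1 (fail-walked)  ** P0@[47:47]
i=48 'c': node 1→2 (fail-walked)
i=49 'c': node 2→3  ** P1@[48:49]
i=50 'd': node 3→4 (fail-walked)
i=51 'c': node 4→2 (fail-walked)
i=52 'b': node 2→21  ** P6@[51:52]
i=53 'a': node 21→1 (fail-walked)  ** P0@[53:53]
i=54 'd': node 1→4 (fail-walked)
i=55 'a': node 4→1 (fail-walked)  ** P0@[55:55]
i=56 'b': node 1→13 (fail-walked)
i=57 'b': node 13→14
i=58 'a': node 14→15  ** P0@[58:58]
i=59 'd': node 15→16
i=60 'd': node 16→17  ** P4@[56:60]
i=61 'b': node 17→5 (fail-walked)
i=62 'b': node 5→6
i=63 'a': node 6→7  ** P0@[63:63]
i=64 'd': node 7→8
i=65 'd': node 8→9  ** P2@[60:65],P4@[61:65]

All matches (sorted): [[1,1],[2,0],[4,3],[4,6],[7,0],[9,4],[14,0],[16,2],[16,4],[18,0],[22,1],[23,1],[24,6],[27,1],[28,1],[29,1],[35,5],[36,0],[38,0],[39,0],[40,0],[44,1],[45,0],[47,0],[49,1],[52,6],[53,0],[55,0],[58,0],[60,4],[63,0],[65,2],[65,4]]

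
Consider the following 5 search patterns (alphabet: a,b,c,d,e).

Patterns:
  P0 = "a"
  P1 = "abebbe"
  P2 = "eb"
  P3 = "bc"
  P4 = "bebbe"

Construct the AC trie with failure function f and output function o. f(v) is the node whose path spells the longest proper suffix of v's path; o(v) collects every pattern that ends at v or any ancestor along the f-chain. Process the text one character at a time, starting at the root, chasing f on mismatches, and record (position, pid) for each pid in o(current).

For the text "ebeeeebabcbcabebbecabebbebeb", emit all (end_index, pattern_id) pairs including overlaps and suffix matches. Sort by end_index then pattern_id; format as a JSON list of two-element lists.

Construct AC machine:
Trie nodes:
  0='ε' goto a→1 b→9 e→7
  1='a' goto b→2  [P0 ends]
  2='ab' goto e→3
  3='abe' goto b→4
  4='abeb' goto b→5
  5='abebb' goto e→6
  6='abebbe' goto ·  [P1 ends]
  7='e' goto b→8
  8='eb' goto ·  [P2 ends]
  9='b' goto c→10 e→11
  10='bc' goto ·  [P3 ends]
  11='be' goto b→12
  12='beb' goto b→13
  13='bebb' goto e→14
  14='bebbe' goto ·  [P4 ends]

Failure links (BFS by depth):
  n1('a'): parent n0 fail=0; on 'a' 0 → fail=0;  out {0}∪∅={0}
  n7('e'): parent n0 fail=0; on 'e' 0 → fail=0;  out ∅∪∅=∅
  n9('b'): parent n0 fail=0; on 'b' 0 → fail=0;  out ∅∪∅=∅
  n2('ab'): parent n1 fail=0; on 'b' 0 → fail=9;  out ∅∪∅=∅
  n8('eb'): parent n7 fail=0; on 'b' 0 → fail=9;  out {2}∪∅={2}
  n10('bc'): parent n9 fail=0; on 'c' 0 → fail=0;  out {3}∪∅={3}
  n11('be'): parent n9 fail=0; on 'e' 0 → fail=7;  out ∅∪∅=∅
  n3('abe'): parent n2 fail=9; on 'e' 9 → fail=11;  out ∅∪∅=∅
  n12('beb'): parent n11 fail=7; on 'b' 7 → fail=8;  out ∅∪{2}={2}
  n4('abeb'): parent n3 fail=11; on 'b' 11 → fail=12;  out ∅∪{2}={2}
  n13('bebb'): parent n12 fail=8; on 'b' 8→9→0 → fail=9;  out ∅∪∅=∅
  n5('abebb'): parent n4 fail=12; on 'b' 12 → fail=13;  out ∅∪∅=∅
  n14('bebbe'): parent n13 fail=9; on 'e' 9 → fail=11;  out {4}∪∅={4}
  n6('abebbe'): parent n5 fail=13; on 'e' 13 → fail=14;  out {1}∪{4}={1,4}

Scan:
[0] read 'e'  n0⇒n7
[1] read 'b'  n7⇒n8  ** P2@[0:1]
[2] read 'e'  n8⇒n11 (via fail)
[3] read 'e'  n11⇒n7 (via fail)
[4] read 'e'  n7⇒n7 (via fail)
[5] read 'e'  n7⇒n7 (via fail)
[6] read 'b'  n7⇒n8  ** P2@[5:6]
[7] read 'a'  n8⇒n1 (via fail)  ** P0@[7:7]
[8] read 'b'  n1⇒n2
[9] read 'c'  n2⇒n10 (via fail)  ** P3@[8:9]
[10] read 'b'  n10⇒n9 (via fail)
[11] read 'c'  n9⇒n10  ** P3@[10:11]
[12] read 'a'  n10⇒n1 (via fail)  ** P0@[12:12]
[13] read 'b'  n1⇒n2
[14] read 'e'  n2⇒n3
[15] read 'b'  n3⇒n4  ** P2@[14:15]
[16] read 'b'  n4⇒n5
[17] read 'e'  n5⇒n6  ** P1@[12:17],P4@[13:17]
[18] read 'c'  n6⇒n0 (via fail)
[19] read 'a'  n0⇒n1  ** P0@[19:19]
[20] read 'b'  n1⇒n2
[21] read 'e'  n2⇒n3
[22] read 'b'  n3⇒n4  ** P2@[21:22]
[23] read 'b'  n4⇒n5
[24] read 'e'  n5⇒n6  ** P1@[19:24],P4@[20:24]
[25] read 'b'  n6⇒n12 (via fail)  ** P2@[24:25]
[26] read 'e'  n12⇒n11 (via fail)
[27] read 'b'  n11⇒n12  ** P2@[26:27]

All matches (sorted): [[1,2],[6,2],[7,0],[9,3],[11,3],[12,0],[15,2],[17,1],[17,4],[19,0],[22,2],[24,1],[24,4],[25,2],[27,2]]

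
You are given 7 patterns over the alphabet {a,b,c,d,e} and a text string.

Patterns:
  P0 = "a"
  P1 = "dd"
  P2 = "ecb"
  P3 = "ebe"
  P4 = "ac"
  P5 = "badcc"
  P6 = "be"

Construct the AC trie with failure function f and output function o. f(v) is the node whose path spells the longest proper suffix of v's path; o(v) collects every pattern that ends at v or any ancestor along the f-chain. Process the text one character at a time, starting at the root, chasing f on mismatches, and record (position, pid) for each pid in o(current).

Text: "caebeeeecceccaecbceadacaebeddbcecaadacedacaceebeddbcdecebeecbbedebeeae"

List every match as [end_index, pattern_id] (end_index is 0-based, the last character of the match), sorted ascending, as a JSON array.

Build automaton:
Trie nodes:
  0='ε' goto a→1 b→10 d→2 e→4
  1='a' goto c→9  [P0 ends]
  2='d' goto d→3
  3='dd' goto ·  [P1 ends]
  4='e' goto b→7 c→5
  5='ec' goto b→6
  6='ecb' goto ·  [P2 ends]
  7='eb' goto e→8
  8='ebe' goto ·  [P3 ends]
  9='ac' goto ·  [P4 ends]
  10='b' goto a→11 e→15
  11='ba' goto d→12
  12='bad' goto c→13
  13='badc' goto c→14
  14='badcc' goto ·  [P5 ends]
  15='be' goto ·  [P6 ends]

Failure links (BFS by depth):
  n1('a'): parent n0 fail=0; on 'a' 0 → fail=0;  out {0}∪∅={0}
  n2('d'): parent n0 fail=0; on 'd' 0 → fail=0;  out ∅∪∅=∅
  n4('e'): parent n0 fail=0; on 'e' 0 → fail=0;  out ∅∪∅=∅
  n10('b'): parent n0 fail=0; on 'b' 0 → fail=0;  out ∅∪∅=∅
  n3('dd'): parent n2 fail=0; on 'd' 0 → fail=2;  out {1}∪∅={1}
  n5('ec'): parent n4 fail=0; on 'c' 0 → fail=0;  out ∅∪∅=∅
  n7('eb'): parent n4 fail=0; on 'b' 0 → fail=10;  out ∅∪∅=∅
  n9('ac'): parent n1 fail=0; on 'c' 0 → fail=0;  out {4}∪∅={4}
  n11('ba'): parent n10 fail=0; on 'a' 0 → fail=1;  out ∅∪{0}={0}
  n15('be'): parent n10 fail=0; on 'e' 0 → fail=4;  out {6}∪∅={6}
  n6('ecb'): parent n5 fail=0; on 'b' 0 → fail=10;  out {2}∪∅={2}
  n8('ebe'): parent n7 fail=10; on 'e' 10 → fail=15;  out {3}∪{6}={3,6}
  n12('bad'): parent n11 fail=1; on 'd' 1→0 → fail=2;  out ∅∪∅=∅
  n13('badc'): parent n12 fail=2; on 'c' 2→0 → fail=0;  out ∅∪∅=∅
  n14('badcc'): parent n13 fail=0; on 'c' 0 → fail=0;  out {5}∪∅={5}

Scan:
[0] read 'c'  n0⇒n0
[1] read 'a'  n0⇒n1  ** P0@[1:1]
[2] read 'e'  n1⇒n4 (fail-walked)
[3] read 'b'  n4⇒n7
[4] read 'e'  n7⇒n8  ** P3@[2:4],P6@[3:4]
[5] read 'e'  n8⇒n4 (fail-walked)
[6] read 'e'  n4⇒n4 (fail-walked)
[7] read 'e'  n4⇒n4 (fail-walked)
[8] read 'c'  n4⇒n5
[9] read 'c'  n5⇒n0 (fail-walked)
[10] read 'e'  n0⇒n4
[11] read 'c'  n4⇒n5
[12] read 'c'  n5⇒n0 (fail-walked)
[13] read 'a'  n0⇒n1  ** P0@[13:13]
[14] read 'e'  n1⇒n4 (fail-walked)
[15] read 'c'  n4⇒n5
[16] read 'b'  n5⇒n6  ** P2@[14:16]
[17] read 'c'  n6⇒n0 (fail-walked)
[18] read 'e'  n0⇒n4
[19] read 'a'  n4⇒n1 (fail-walked)  ** P0@[19:19]
[20] read 'd'  n1⇒n2 (fail-walked)
[21] read 'a'  n2⇒n1 (fail-walked)  ** P0@[21:21]
[22] read 'c'  n1⇒n9  ** P4@[21:22]
[23] read 'a'  n9⇒n1 (fail-walked)  ** P0@[23:23]
[24] read 'e'  n1⇒n4 (fail-walked)
[25] read 'b'  n4⇒n7
[26] read 'e'  n7⇒n8  ** P3@[24:26],P6@[25:26]
[27] read 'd'  n8⇒n2 (fail-walked)
[28] read 'd'  n2⇒n3  ** P1@[27:28]
[29] read 'b'  n3⇒n10 (fail-walked)
[30] read 'c'  n10⇒n0 (fail-walked)
[31] read 'e'  n0⇒n4
[32] read 'c'  n4⇒n5
[33] read 'a'  n5⇒n1 (fail-walked)  ** P0@[33:33]
[34] read 'a'  n1⇒n1 (fail-walked)  ** P0@[34:34]
[35] read 'd'  n1⇒n2 (fail-walked)
[36] read 'a'  n2⇒n1 (fail-walked)  ** P0@[36:36]
[37] read 'c'  n1⇒n9  ** P4@[36:37]
[38] read 'e'  n9⇒n4 (fail-walked)
[39] read 'd'  n4⇒n2 (fail-walked)
[40] read 'a'  n2⇒n1 (fail-walked)  ** P0@[40:40]
[41] read 'c'  n1⇒n9  ** P4@[40:41]
[42] read 'a'  n9⇒n1 (fail-walked)  ** P0@[42:42]
[43] read 'c'  n1⇒n9  ** P4@[42:43]
[44] read 'e'  n9⇒n4 (fail-walked)
[45] read 'e'  n4⇒n4 (fail-walked)
[46] read 'b'  n4⇒n7
[47] read 'e'  n7⇒n8  ** P3@[45:47],P6@[46:47]
[48] read 'd'  n8⇒n2 (fail-walked)
[49] read 'd'  n2⇒n3  ** P1@[48:49]
[50] read 'b'  n3⇒n10 (fail-walked)
[51] read 'c'  n10⇒n0 (fail-walked)
[52] read 'd'  n0⇒n2
[53] read 'e'  n2⇒n4 (fail-walked)
[54] read 'c'  n4⇒n5
[55] read 'e'  n5⇒n4 (fail-walked)
[56] read 'b'  n4⇒n7
[57] read 'e'  n7⇒n8  ** P3@[55:57],P6@[56:57]
[58] read 'e'  n8⇒n4 (fail-walked)
[59] read 'c'  n4⇒n5
[60] read 'b'  n5⇒n6  ** P2@[58:60]
[61] read 'b'  n6⇒n10 (fail-walked)
[62] read 'e'  n10⇒n15  ** P6@[61:62]
[63] read 'd'  n15⇒n2 (fail-walked)
[64] read 'e'  n2⇒n4 (fail-walked)
[65] read 'b'  n4⇒n7
[66] read 'e'  n7⇒n8  ** P3@[64:66],P6@[65:66]
[67] read 'e'  n8⇒n4 (fail-walked)
[68] read 'a'  n4⇒n1 (fail-walked)  ** P0@[68:68]
[69] read 'e'  n1⇒n4 (fail-walked)

All matches (sorted): [[1,0],[4,3],[4,6],[13,0],[16,2],[19,0],[21,0],[22,4],[23,0],[26,3],[26,6],[28,1],[33,0],[34,0],[36,0],[37,4],[40,0],[41,4],[42,0],[43,4],[47,3],[47,6],[49,1],[57,3],[57,6],[60,2],[62,6],[66,3],[66,6],[68,0]]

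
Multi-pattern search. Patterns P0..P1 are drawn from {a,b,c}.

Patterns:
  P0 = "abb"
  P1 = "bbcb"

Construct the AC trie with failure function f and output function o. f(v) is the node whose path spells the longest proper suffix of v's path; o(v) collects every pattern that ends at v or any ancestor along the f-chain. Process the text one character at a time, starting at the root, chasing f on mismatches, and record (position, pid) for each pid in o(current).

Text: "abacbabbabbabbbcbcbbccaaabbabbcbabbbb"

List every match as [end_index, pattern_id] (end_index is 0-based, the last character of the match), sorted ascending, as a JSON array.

Build automaton:
Trie (insert patterns):
  0='ε' goto a→1 b→4
  1='a' goto b→2
  2='ab' goto b→3
  3='abb' goto ·  [P0 ends]
  4='b' goto b→5
  5='bb' goto c→6
  6='bbc' goto b→7
  7='bbcb' goto ·  [P1 ends]

Failure links (BFS by depth):
  fail(1) 'a': from fail(0)=0 chase 'a': 0 ⇒ 0;  out=∅∪out(0)=∅
  fail(4) 'b': from fail(0)=0 chase 'b': 0 ⇒ 0;  out=∅∪out(0)=∅
  fail(2) 'ab': from fail(1)=0 chase 'b': 0 ⇒ 4;  out=∅∪out(4)=∅
  fail(5) 'bb': from fail(4)=0 chase 'b': 0 ⇒ 4;  out=∅∪out(4)=∅
  fail(3) 'abb': from fail(2)=4 chase 'b': 4 ⇒ 5;  out={0}∪out(5)={0}
  fail(6) 'bbc': from fail(5)=4 chase 'c': 4→0 ⇒ 0;  out=∅∪out(0)=∅
  fail(7) 'bbcb': from fail(6)=0 chase 'b': 0 ⇒ 4;  out={1}∪out(4)={1}

Scan:
[0] read 'a'  n0⇒n1
[1] read 'b'  n1⇒n2
[2] read 'a'  n2⇒n1 (via fail)
[3] read 'c'  n1⇒n0 (via fail)
[4] read 'b'  n0⇒n4
[5] read 'a'  n4⇒n1 (via fail)
[6] read 'b'  n1⇒n2
[7] read 'b'  n2⇒n3  emit P0@[5:7]
[8] read 'a'  n3⇒n1 (via fail)
[9] read 'b'  n1⇒n2
[10] read 'b'  n2⇒n3  emit P0@[8:10]
[11] read 'a'  n3⇒n1 (via fail)
[12] read 'b'  n1⇒n2
[13] read 'b'  n2⇒n3  emit P0@[11:13]
[14] read 'b'  n3⇒n5 (via fail)
[15] read 'c'  n5⇒n6
[16] read 'b'  n6⇒n7  emit P1@[13:16]
[17] read 'c'  n7⇒n0 (via fail)
[18] read 'b'  n0⇒n4
[19] read 'b'  n4⇒n5
[20] read 'c'  n5⇒n6
[21] read 'c'  n6⇒n0 (via fail)
[22] read 'a'  n0⇒n1
[23] read 'a'  n1⇒n1 (via fail)
[24] read 'a'  n1⇒n1 (via fail)
[25] read 'b'  n1⇒n2
[26] read 'b'  n2⇒n3  emit P0@[24:26]
[27] read 'a'  n3⇒n1 (via fail)
[28] read 'b'  n1⇒n2
[29] read 'b'  n2⇒n3  emit P0@[27:29]
[30] read 'c'  n3⇒n6 (via fail)
[31] read 'b'  n6⇒n7  emit P1@[28:31]
[32] read 'a'  n7⇒n1 (via fail)
[33] read 'b'  n1⇒n2
[34] read 'b'  n2⇒n3  emit P0@[32:34]
[35] read 'b'  n3⇒n5 (via fail)
[36] read 'b'  n5⇒n5 (via fail)

Result: [[7,0],[10,0],[13,0],[16,1],[26,0],[29,0],[31,1],[34,0]]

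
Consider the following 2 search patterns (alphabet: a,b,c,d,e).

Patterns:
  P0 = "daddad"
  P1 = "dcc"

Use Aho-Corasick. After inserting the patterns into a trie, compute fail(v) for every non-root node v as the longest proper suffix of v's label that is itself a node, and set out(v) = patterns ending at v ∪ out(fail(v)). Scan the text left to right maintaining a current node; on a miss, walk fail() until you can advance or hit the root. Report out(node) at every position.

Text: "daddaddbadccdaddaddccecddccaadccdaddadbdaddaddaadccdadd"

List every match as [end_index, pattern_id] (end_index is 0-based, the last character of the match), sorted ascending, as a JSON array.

Build automaton:
Trie (insert patterns):
  0='ε' goto d→1
  1='d' goto a→2 c→7
  2='da' goto d→3
  3='dad' goto d→4
  4='dadd' goto a→5
  5='dadda' goto d→6
  6='daddad' goto ·  [P0 ends]
  7='dc' goto c→8
  8='dcc' goto ·  [P1 ends]

BFS fail/out derivation:
  fail(1) 'd': from fail(0)=0 chase 'd': 0 ⇒ 0;  out=∅∪out(0)=∅
  fail(2) 'da': from fail(1)=0 chase 'a': 0 ⇒ 0;  out=∅∪out(0)=∅
  fail(7) 'dc': from fail(1)=0 chase 'c': 0 ⇒ 0;  out=∅∪out(0)=∅
  fail(3) 'dad': from fail(2)=0 chase 'd': 0 ⇒ 1;  out=∅∪out(1)=∅
  fail(8) 'dcc': from fail(7)=0 chase 'c': 0 ⇒ 0;  out={1}∪out(0)={1}
  fail(4) 'dadd': from fail(3)=1 chase 'd': 1→0 ⇒ 1;  out=∅∪out(1)=∅
  fail(5) 'dadda': from fail(4)=1 chase 'a': 1 ⇒ 2;  out=∅∪out(2)=∅
  fail(6) 'daddad': from fail(5)=2 chase 'd': 2 ⇒ 3;  out={0}∪out(3)={0}

Run:
i=0 'd': node 0→1
i=1 'a': node 1→2
i=2 'd': node 2→3
i=3 'd': node 3→4
i=4 'a': node 4→5
i=5 'd': node 5→6  → match P0@[0:5]
i=6 'd': node 6→4 (via fail)
i=7 'b': node 4→0 (via fail)
i=8 'a': node 0→0
i=9 'd': node 0→1
i=10 'c': node 1→7
i=11 'c': node 7→8  → match P1@[9:11]
i=12 'd': node 8→1 (via fail)
i=13 'a': node 1→2
i=14 'd': node 2→3
i=15 'd': node 3→4
i=16 'a': node 4→5
i=17 'd': node 5→6  → match P0@[12:17]
i=18 'd': node 6→4 (via fail)
i=19 'c': node 4→7 (via fail)
i=20 'c': node 7→8  → match P1@[18:20]
i=21 'e': node 8→0 (via fail)
i=22 'c': node 0→0
i=23 'd': node 0→1
i=24 'd': node 1→1 (via fail)
i=25 'c': node 1→7
i=26 'c': node 7→8  → match P1@[24:26]
i=27 'a': node 8→0 (via fail)
i=28 'a': node 0→0
i=29 'd': node 0→1
i=30 'c': node 1→7
i=31 'c': node 7→8  → match P1@[29:31]
i=32 'd': node 8→1 (via fail)
i=33 'a': node 1→2
i=34 'd': node 2→3
i=35 'd': node 3→4
i=36 'a': node 4→5
i=37 'd': node 5→6  → match P0@[32:37]
i=38 'b': node 6→0 (via fail)
i=39 'd': node 0→1
i=40 'a': node 1→2
i=41 'd': node 2→3
i=42 'd': node 3→4
i=43 'a': node 4→5
i=44 'd': node 5→6  → match P0@[39:44]
i=45 'd': node 6→4 (via fail)
i=46 'a': node 4→5
i=47 'a': node 5→0 (via fail)
i=48 'd': node 0→1
i=49 'c': node 1→7
i=50 'c': node 7→8  → match P1@[48:50]
i=51 'd': node 8→1 (via fail)
i=52 'a': node 1→2
i=53 'd': node 2→3
i=54 'd': node 3→4

Matches: [[5,0],[11,1],[17,0],[20,1],[26,1],[31,1],[37,0],[44,0],[50,1]]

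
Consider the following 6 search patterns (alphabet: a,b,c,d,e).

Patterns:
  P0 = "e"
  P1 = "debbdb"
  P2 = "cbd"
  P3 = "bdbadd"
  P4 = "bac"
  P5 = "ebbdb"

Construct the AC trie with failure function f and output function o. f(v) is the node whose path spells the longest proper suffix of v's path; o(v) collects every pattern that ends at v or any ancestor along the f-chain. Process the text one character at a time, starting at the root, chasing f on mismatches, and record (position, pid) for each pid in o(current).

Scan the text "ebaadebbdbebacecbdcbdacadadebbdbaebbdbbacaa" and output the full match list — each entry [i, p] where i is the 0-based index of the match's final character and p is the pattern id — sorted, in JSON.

Build:
Trie (insert patterns):
  n0 'ε': b→11 c→8 d→2 e→1
  n1 'e': b→19  [P0 ends]
  n2 'd': e→3
  n3 'de': b→4
  n4 'deb': b→5
  n5 'debb': d→6
  n6 'debbd': b→7
  n7 'debbdb': ·  [P1 ends]
  n8 'c': b→9
  n9 'cb': d→10
  n10 'cbd': ·  [P2 ends]
  n11 'b': a→17 d→12
  n12 'bd': b→13
  n13 'bdb': a→14
  n14 'bdba': d→15
  n15 'bdbad': d→16
  n16 'bdbadd': ·  [P3 ends]
  n17 'ba': c→18
  n18 'bac': ·  [P4 ends]
  n19 'eb': b→20
  n20 'ebb': d→21
  n21 'ebbd': b→22
  n22 'ebbdb': ·  [P5 ends]

BFS fail/out derivation:
  fail(1) 'e': from fail(0)=0 chase 'e': 0 ⇒ 0;  out={0}∪out(0)={0}
  fail(2) 'd': from fail(0)=0 chase 'd': 0 ⇒ 0;  out=∅∪out(0)=∅
  fail(8) 'c': from fail(0)=0 chase 'c': 0 ⇒ 0;  out=∅∪out(0)=∅
  fail(11) 'b': from fail(0)=0 chase 'b': 0 ⇒ 0;  out=∅∪out(0)=∅
  fail(3) 'de': from fail(2)=0 chase 'e': 0 ⇒ 1;  out=∅∪out(1)={0}
  fail(9) 'cb': from fail(8)=0 chase 'b': 0 ⇒ 11;  out=∅∪out(11)=∅
  fail(12) 'bd': from fail(11)=0 chase 'd': 0 ⇒ 2;  out=∅∪out(2)=∅
  fail(17) 'ba': from fail(11)=0 chase 'a': 0 ⇒ 0;  out=∅∪out(0)=∅
  fail(19) 'eb': from fail(1)=0 chase 'b': 0 ⇒ 11;  out=∅∪out(11)=∅
  fail(4) 'deb': from fail(3)=1 chase 'b': 1 ⇒ 19;  out=∅∪out(19)=∅
  fail(10) 'cbd': from fail(9)=11 chase 'd': 11 ⇒ 12;  out={2}∪out(12)={2}
  fail(13) 'bdb': from fail(12)=2 chase 'b': 2→0 ⇒ 11;  out=∅∪out(11)=∅
  fail(18) 'bac': from fail(17)=0 chase 'c': 0 ⇒ 8;  out={4}∪out(8)={4}
  fail(20) 'ebb': from fail(19)=11 chase 'b': 11→0 ⇒ 11;  out=∅∪out(11)=∅
  fail(5) 'debb': from fail(4)=19 chase 'b': 19 ⇒ 20;  out=∅∪out(20)=∅
  fail(14) 'bdba': from fail(13)=11 chase 'a': 11 ⇒ 17;  out=∅∪out(17)=∅
  fail(21) 'ebbd': from fail(20)=11 chase 'd': 11 ⇒ 12;  out=∅∪out(12)=∅
  fail(6) 'debbd': from fail(5)=20 chase 'd': 20 ⇒ 21;  out=∅∪out(21)=∅
  fail(15) 'bdbad': from fail(14)=17 chase 'd': 17→0 ⇒ 2;  out=∅∪out(2)=∅
  fail(22) 'ebbdb': from fail(21)=12 chase 'b': 12 ⇒ 13;  out={5}∪out(13)={5}
  fail(7) 'debbdb': from fail(6)=21 chase 'b': 21 ⇒ 22;  out={1}∪out(22)={1,5}
  fail(16) 'bdbadd': from fail(15)=2 chase 'd': 2→0 ⇒ 2;  out={3}∪out(2)={3}

Text stream:
[0] read 'e'  n0⇒n1  → match P0@[0:0]
[1] read 'b'  n1⇒n19
[2] read 'a'  n19⇒n17 (via fail)
[3] read 'a'  n17⇒n0 (via fail)
[4] read 'd'  n0⇒n2
[5] read 'e'  n2⇒n3  → match P0@[5:5]
[6] read 'b'  n3⇒n4
[7] read 'b'  n4⇒n5
[8] read 'd'  n5⇒n6
[9] read 'b'  n6⇒n7  → match P1@[4:9],P5@[5:9]
[10] read 'e'  n7⇒n1 (via fail)  → match P0@[10:10]
[11] read 'b'  n1⇒n19
[12] read 'a'  n19⇒n17 (via fail)
[13] read 'c'  n17⇒n18  → match P4@[11:13]
[14] read 'e'  n18⇒n1 (via fail)  → match P0@[14:14]
[15] read 'c'  n1⇒n8 (via fail)
[16] read 'b'  n8⇒n9
[17] read 'd'  n9⇒n10  → match P2@[15:17]
[18] read 'c'  n10⇒n8 (via fail)
[19] read 'b'  n8⇒n9
[20] read 'd'  n9⇒n10  → match P2@[18:20]
[21] read 'a'  n10⇒n0 (via fail)
[22] read 'c'  n0⇒n8
[23] read 'a'  n8⇒n0 (via fail)
[24] read 'd'  n0⇒n2
[25] read 'a'  n2⇒n0 (via fail)
[26] read 'd'  n0⇒n2
[27] read 'e'  n2⇒n3  → match P0@[27:27]
[28] read 'b'  n3⇒n4
[29] read 'b'  n4⇒n5
[30] read 'd'  n5⇒n6
[31] read 'b'  n6⇒n7  → match P1@[26:31],P5@[27:31]
[32] read 'a'  n7⇒n14 (via fail)
[33] read 'e'  n14⇒n1 (via fail)  → match P0@[33:33]
[34] read 'b'  n1⇒n19
[35] read 'b'  n19⇒n20
[36] read 'd'  n20⇒n21
[37] read 'b'  n21⇒n22  → match P5@[33:37]
[38] read 'b'  n22⇒n11 (via fail)
[39] read 'a'  n11⇒n17
[40] read 'c'  n17⇒n18  → match P4@[38:40]
[41] read 'a'  n18⇒n0 (via fail)
[42] read 'a'  n0⇒n0

Matches: [[0,0],[5,0],[9,1],[9,5],[10,0],[13,4],[14,0],[17,2],[20,2],[27,0],[31,1],[31,5],[33,0],[37,5],[40,4]]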